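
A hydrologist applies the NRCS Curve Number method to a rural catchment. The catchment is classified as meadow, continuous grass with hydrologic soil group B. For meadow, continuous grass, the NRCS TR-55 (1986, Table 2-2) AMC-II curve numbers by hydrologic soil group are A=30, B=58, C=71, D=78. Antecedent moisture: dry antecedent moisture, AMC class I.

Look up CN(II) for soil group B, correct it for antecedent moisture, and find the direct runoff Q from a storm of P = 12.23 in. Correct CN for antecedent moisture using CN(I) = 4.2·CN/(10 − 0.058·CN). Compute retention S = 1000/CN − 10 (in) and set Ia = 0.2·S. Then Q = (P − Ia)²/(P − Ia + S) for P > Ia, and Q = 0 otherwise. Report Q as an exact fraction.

NRCS table: meadow, continuous grass, soil group B → CN(II) = 58
Dry (AMC I): CN(I) = 4.2·58/(10 − 0.058·58) = (1218/5)/(1659/250) = 2900/79 ≈ 36.709
S = 1000/(2900/79) − 10 = 500/29 in ≈ 17.241 in
Initial abstraction Ia = S/5 = (500/29)/5 = 100/29 ≈ 3.448 in
P − Ia = 12.230 − 3.448 = 25467/2900 ≈ 8.782 in (> 0, runoff occurs)
Q: (25467/2900)² ÷ (75467/2900) = 648568089/218854300 in (≈ 2.963 in)

Q = 648568089/218854300 in ≈ 2.963 in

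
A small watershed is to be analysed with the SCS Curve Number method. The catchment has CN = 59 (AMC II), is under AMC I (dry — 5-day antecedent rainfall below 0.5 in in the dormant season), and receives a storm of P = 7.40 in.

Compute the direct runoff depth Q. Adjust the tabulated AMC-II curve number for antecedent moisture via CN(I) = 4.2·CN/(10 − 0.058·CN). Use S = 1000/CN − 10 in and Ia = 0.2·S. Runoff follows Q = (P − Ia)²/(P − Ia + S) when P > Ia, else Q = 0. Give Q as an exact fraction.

CN(I) from CN(II)=59: (4.2·59)/(10 − 0.058·59) = 123900/3289 ≈ 37.671
Retention S: 1000/CN − 10 with CN=37.671 → S = 20500/1239 ≈ 16.546 in
Ia = 0.2·(20500/1239) = 4100/1239 in ≈ 3.309 in
P − Ia = 7.400 − 3.309 = 25343/6195 ≈ 4.091 in (> 0, runoff occurs)
Runoff Q = (P−Ia)²/(P−Ia+S) = (4.091)²/(4.091+16.546) = 642267649/791987385 ≈ 0.811 in

Q = 642267649/791987385 in ≈ 0.811 in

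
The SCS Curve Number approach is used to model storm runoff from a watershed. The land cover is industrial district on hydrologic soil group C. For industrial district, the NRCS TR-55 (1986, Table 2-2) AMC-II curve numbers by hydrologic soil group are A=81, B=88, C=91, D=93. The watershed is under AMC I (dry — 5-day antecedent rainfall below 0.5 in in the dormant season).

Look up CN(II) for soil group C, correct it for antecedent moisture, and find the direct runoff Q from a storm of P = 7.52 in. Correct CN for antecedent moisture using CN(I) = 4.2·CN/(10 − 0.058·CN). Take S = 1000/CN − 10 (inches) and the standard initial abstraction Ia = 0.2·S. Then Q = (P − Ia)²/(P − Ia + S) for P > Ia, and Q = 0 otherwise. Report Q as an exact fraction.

Q = 3150352384/596216075 in ≈ 5.284 in

NRCS table: industrial district, soil group C → CN(II) = 91
Adjust CN=91 to AMC I: 4.2·91/(10 − 0.058·91) → (1911/5) ÷ (2361/500) = 63700/787 ≈ 80.940
Max retention: S = 1000/(63700/787) − 10 = 1500/637 in (≈ 2.355 in)
Ia = 0.2S: 0.2·2.355 = 0.471 in (exactly 300/637)
Excess rainfall: 7.520 − 0.471 = 7.049 in; P > Ia so Q > 0
Q: (112256/15925)² ÷ (149756/15925) = 3150352384/596216075 in (≈ 5.284 in)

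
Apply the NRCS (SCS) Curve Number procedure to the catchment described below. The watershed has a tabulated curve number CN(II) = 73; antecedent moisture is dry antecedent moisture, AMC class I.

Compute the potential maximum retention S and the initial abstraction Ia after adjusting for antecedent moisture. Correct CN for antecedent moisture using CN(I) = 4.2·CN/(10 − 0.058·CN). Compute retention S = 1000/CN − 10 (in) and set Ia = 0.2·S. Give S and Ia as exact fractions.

CN(I) from CN(II)=73: (4.2·73)/(10 − 0.058·73) = 51100/961 ≈ 53.174
Retention S: 1000/CN − 10 with CN=53.174 → S = 4500/511 ≈ 8.806 in
Ia = 0.2S: 0.2·8.806 = 1.761 in (exactly 900/511)

S = 4500/511 in ≈ 8.806 in; Ia = 900/511 in ≈ 1.761 in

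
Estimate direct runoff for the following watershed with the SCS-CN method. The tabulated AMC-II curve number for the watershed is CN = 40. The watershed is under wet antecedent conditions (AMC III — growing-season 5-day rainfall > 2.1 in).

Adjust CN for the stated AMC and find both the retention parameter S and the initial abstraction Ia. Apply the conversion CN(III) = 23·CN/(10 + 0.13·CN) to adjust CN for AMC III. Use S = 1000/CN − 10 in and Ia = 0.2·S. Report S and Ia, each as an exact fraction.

S = 150/23 in ≈ 6.522 in; Ia = 30/23 in ≈ 1.304 in

CN(III) from CN(II)=40: (23·40)/(10 + 0.13·40) = 1150/19 ≈ 60.526
Retention S: 1000/CN − 10 with CN=60.526 → S = 150/23 ≈ 6.522 in
Initial abstraction Ia = S/5 = (150/23)/5 = 30/23 ≈ 1.304 in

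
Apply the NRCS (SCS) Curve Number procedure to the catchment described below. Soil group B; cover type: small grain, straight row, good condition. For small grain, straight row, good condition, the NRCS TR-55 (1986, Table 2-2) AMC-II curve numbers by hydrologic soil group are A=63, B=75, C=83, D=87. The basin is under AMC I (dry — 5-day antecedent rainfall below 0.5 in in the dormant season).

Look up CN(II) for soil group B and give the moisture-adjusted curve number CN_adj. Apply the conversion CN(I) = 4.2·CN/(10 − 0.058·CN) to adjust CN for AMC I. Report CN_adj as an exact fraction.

NRCS table: small grain, straight row, good condition, soil group B → CN(II) = 75
CN(I) from CN(II)=75: (4.2·75)/(10 − 0.058·75) = 6300/113 ≈ 55.752

CN_adj = 6300/113 ≈ 55.752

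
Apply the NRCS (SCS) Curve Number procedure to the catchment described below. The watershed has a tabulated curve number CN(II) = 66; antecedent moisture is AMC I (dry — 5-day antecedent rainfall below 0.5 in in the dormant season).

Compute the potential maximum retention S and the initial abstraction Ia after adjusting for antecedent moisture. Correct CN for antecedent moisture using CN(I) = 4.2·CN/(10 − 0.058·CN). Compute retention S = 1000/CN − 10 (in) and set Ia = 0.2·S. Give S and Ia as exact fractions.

Adjust CN=66 to AMC I: 4.2·66/(10 − 0.058·66) → (1386/5) ÷ (1543/250) = 69300/1543 ≈ 44.913
Max retention: S = 1000/(69300/1543) − 10 = 8500/693 in (≈ 12.266 in)
Ia = 0.2·(8500/693) = 1700/693 in ≈ 2.453 in

S = 8500/693 in ≈ 12.266 in; Ia = 1700/693 in ≈ 2.453 in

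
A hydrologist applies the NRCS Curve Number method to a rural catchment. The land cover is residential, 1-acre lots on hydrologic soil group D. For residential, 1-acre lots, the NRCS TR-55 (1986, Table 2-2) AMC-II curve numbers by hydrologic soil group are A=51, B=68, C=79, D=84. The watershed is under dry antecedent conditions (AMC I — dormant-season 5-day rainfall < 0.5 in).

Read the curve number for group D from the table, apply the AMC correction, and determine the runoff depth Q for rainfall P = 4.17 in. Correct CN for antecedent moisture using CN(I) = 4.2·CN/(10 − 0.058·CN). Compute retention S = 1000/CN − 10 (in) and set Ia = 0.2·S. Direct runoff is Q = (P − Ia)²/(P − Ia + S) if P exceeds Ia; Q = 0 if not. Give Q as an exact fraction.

NRCS table: residential, 1-acre lots, soil group D → CN(II) = 84
Dry (AMC I): CN(I) = 4.2·84/(10 − 0.058·84) = (1764/5)/(641/125) = 44100/641 ≈ 68.799
Max retention: S = 1000/(44100/641) − 10 = 2000/441 in (≈ 4.535 in)
Ia = 0.2·(2000/441) = 400/441 in ≈ 0.907 in
Excess rainfall: 4.170 − 0.907 = 3.263 in; P > Ia so Q > 0
Q: (143897/44100)² ÷ (343897/44100) = 20706346609/15165857700 in (≈ 1.365 in)

Q = 20706346609/15165857700 in ≈ 1.365 in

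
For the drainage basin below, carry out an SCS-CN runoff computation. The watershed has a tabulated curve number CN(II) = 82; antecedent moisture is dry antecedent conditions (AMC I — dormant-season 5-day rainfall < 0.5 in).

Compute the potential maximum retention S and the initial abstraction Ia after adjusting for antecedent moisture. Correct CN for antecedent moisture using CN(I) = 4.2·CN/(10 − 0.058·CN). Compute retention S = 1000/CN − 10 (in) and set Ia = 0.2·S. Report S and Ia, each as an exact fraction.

S = 1500/287 in ≈ 5.226 in; Ia = 300/287 in ≈ 1.045 in

CN(I) from CN(II)=82: (4.2·82)/(10 − 0.058·82) = 28700/437 ≈ 65.675
S = 1000/(28700/437) − 10 = 1500/287 in ≈ 5.226 in
Initial abstraction Ia = S/5 = (1500/287)/5 = 300/287 ≈ 1.045 in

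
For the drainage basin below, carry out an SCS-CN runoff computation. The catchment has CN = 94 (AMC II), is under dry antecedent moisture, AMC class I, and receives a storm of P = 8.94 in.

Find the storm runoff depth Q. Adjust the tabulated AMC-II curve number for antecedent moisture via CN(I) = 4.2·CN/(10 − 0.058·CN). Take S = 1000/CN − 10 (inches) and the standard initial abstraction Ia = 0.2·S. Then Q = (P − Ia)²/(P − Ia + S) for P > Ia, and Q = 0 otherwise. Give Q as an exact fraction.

Q = 20181895969/2748186350 in ≈ 7.344 in

Adjust CN=94 to AMC I: 4.2·94/(10 − 0.058·94) → (1974/5) ÷ (1137/250) = 32900/379 ≈ 86.807
S = 1000/(32900/379) − 10 = 500/329 in ≈ 1.520 in
Initial abstraction Ia = S/5 = (500/329)/5 = 100/329 ≈ 0.304 in
Excess rainfall: 8.940 − 0.304 = 8.636 in; P > Ia so Q > 0
Runoff Q = (P−Ia)²/(P−Ia+S) = (8.636)²/(8.636+1.520) = 20181895969/2748186350 ≈ 7.344 in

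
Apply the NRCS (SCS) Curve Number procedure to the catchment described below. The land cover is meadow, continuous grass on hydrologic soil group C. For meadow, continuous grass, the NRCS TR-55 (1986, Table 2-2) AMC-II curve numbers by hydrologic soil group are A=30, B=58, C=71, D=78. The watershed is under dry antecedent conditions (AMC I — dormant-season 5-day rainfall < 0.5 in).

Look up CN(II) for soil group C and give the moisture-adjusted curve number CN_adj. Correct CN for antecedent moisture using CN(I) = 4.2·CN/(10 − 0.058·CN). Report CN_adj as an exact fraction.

NRCS table: meadow, continuous grass, soil group C → CN(II) = 71
Dry (AMC I): CN(I) = 4.2·71/(10 − 0.058·71) = (1491/5)/(2941/500) = 149100/2941 ≈ 50.697

CN_adj = 149100/2941 ≈ 50.697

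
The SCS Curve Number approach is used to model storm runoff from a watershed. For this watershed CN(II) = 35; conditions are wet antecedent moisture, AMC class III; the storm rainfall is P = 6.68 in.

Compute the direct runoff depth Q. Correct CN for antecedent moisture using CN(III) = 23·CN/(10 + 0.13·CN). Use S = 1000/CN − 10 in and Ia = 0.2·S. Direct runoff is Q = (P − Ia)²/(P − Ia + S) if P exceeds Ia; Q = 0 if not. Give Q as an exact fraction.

Q = 415629769/212870175 in ≈ 1.953 in

CN(III) from CN(II)=35: (23·35)/(10 + 0.13·35) = 16100/291 ≈ 55.326
S = 1000/(16100/291) − 10 = 1300/161 in ≈ 8.075 in
Initial abstraction Ia = S/5 = (1300/161)/5 = 260/161 ≈ 1.615 in
Since P=6.680 > Ia=1.615: effective rainfall P−Ia = 20387/4025 in
Q = (20387/4025)²/((20387/4025) + 1300/161) = (415629769/16200625)/(52887/4025) = 415629769/212870175 in ≈ 1.953 in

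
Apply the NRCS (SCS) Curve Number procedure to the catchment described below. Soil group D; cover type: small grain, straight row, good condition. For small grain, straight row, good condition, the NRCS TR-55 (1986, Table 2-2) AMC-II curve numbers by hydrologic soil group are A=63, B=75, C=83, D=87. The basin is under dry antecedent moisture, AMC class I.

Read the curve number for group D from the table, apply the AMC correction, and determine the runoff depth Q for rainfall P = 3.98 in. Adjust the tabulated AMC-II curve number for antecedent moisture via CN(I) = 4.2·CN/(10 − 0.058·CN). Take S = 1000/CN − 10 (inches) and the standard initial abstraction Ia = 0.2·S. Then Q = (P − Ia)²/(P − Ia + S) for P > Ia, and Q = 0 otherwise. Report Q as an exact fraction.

NRCS table: small grain, straight row, good condition, soil group D → CN(II) = 87
Adjust CN=87 to AMC I: 4.2·87/(10 − 0.058·87) → (1827/5) ÷ (2477/500) = 182700/2477 ≈ 73.759
Max retention: S = 1000/(182700/2477) − 10 = 6500/1827 in (≈ 3.558 in)
Ia = 0.2S: 0.2·3.558 = 0.712 in (exactly 1300/1827)
Excess rainfall: 3.980 − 0.712 = 3.268 in; P > Ia so Q > 0
Q: (298573/91350)² ÷ (623573/91350) = 89145836329/56963393550 in (≈ 1.565 in)

Q = 89145836329/56963393550 in ≈ 1.565 in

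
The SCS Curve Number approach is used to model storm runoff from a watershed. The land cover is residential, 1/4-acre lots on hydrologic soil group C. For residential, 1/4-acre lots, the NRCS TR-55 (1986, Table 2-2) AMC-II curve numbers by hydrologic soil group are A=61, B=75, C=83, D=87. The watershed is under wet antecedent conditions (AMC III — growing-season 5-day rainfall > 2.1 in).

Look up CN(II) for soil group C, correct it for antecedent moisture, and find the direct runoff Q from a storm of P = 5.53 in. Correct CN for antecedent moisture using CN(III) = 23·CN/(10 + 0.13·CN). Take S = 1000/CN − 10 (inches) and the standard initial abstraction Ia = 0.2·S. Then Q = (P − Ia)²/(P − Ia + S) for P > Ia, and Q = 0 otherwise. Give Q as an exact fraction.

NRCS table: residential, 1/4-acre lots, soil group C → CN(II) = 83
Adjust CN=83 to AMC III: 23·83/(10 + 0.13·83) → 1909 ÷ (2079/100) = 190900/2079 ≈ 91.823
Max retention: S = 1000/(190900/2079) − 10 = 1700/1909 in (≈ 0.891 in)
Ia = 0.2·(1700/1909) = 340/1909 in ≈ 0.178 in
Since P=5.530 > Ia=0.178: effective rainfall P−Ia = 1021677/190900 in
Q: (1021677/190900)² ÷ (1191677/190900) = 1043823892329/227491139300 in (≈ 4.588 in)

Q = 1043823892329/227491139300 in ≈ 4.588 in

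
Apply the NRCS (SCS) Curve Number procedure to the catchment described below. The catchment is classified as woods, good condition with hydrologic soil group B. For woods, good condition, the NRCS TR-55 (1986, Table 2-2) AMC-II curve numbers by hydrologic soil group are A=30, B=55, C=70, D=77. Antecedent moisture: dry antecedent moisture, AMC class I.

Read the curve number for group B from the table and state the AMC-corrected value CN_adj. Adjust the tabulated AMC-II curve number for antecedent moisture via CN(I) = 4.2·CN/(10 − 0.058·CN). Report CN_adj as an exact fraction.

CN_adj = 7700/227 ≈ 33.921

NRCS table: woods, good condition, soil group B → CN(II) = 55
Adjust CN=55 to AMC I: 4.2·55/(10 − 0.058·55) → 231 ÷ (681/100) = 7700/227 ≈ 33.921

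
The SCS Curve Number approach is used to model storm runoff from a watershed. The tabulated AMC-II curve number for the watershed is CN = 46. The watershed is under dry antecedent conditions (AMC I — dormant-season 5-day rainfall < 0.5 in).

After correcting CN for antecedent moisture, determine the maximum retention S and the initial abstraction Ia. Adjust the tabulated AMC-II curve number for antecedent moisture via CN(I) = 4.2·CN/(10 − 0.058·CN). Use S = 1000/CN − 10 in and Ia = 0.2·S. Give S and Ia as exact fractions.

S = 4500/161 in ≈ 27.950 in; Ia = 900/161 in ≈ 5.590 in

Adjust CN=46 to AMC I: 4.2·46/(10 − 0.058·46) → (966/5) ÷ (1833/250) = 16100/611 ≈ 26.350
Retention S: 1000/CN − 10 with CN=26.350 → S = 4500/161 ≈ 27.950 in
Ia = 0.2S: 0.2·27.950 = 5.590 in (exactly 900/161)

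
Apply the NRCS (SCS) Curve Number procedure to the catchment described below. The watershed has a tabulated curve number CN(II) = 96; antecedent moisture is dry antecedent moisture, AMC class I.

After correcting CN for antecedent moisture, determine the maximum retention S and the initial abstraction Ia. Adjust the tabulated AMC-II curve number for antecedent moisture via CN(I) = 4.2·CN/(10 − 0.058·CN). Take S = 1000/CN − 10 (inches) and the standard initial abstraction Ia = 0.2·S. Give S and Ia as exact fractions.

CN(I) from CN(II)=96: (4.2·96)/(10 − 0.058·96) = 25200/277 ≈ 90.975
S = 1000/(25200/277) − 10 = 125/126 in ≈ 0.992 in
Ia = 0.2S: 0.2·0.992 = 0.198 in (exactly 25/126)

S = 125/126 in ≈ 0.992 in; Ia = 25/126 in ≈ 0.198 in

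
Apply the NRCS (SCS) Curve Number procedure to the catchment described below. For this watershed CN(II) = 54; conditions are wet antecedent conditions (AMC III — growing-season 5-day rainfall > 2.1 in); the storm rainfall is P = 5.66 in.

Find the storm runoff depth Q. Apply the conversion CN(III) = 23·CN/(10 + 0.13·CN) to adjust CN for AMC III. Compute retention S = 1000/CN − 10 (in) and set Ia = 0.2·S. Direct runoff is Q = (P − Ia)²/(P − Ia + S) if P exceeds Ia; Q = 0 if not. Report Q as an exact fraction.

Q = 44102881/15715350 in ≈ 2.806 in

Adjust CN=54 to AMC III: 23·54/(10 + 0.13·54) → 1242 ÷ (851/50) = 2700/37 ≈ 72.973
Retention S: 1000/CN − 10 with CN=72.973 → S = 100/27 ≈ 3.704 in
Ia = 0.2·(100/27) = 20/27 in ≈ 0.741 in
Excess rainfall: 5.660 − 0.741 = 4.919 in; P > Ia so Q > 0
Q: (6641/1350)² ÷ (11641/1350) = 44102881/15715350 in (≈ 2.806 in)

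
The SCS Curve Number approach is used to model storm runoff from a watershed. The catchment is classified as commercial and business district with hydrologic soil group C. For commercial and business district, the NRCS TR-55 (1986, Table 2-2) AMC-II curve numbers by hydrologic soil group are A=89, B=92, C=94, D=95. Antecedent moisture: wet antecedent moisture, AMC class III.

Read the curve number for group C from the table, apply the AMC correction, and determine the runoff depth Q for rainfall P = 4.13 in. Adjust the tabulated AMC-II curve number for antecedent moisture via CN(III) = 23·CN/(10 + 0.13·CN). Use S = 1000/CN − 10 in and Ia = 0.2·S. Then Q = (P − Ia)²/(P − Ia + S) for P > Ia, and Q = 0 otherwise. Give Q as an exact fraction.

NRCS table: commercial and business district, soil group C → CN(II) = 94
Adjust CN=94 to AMC III: 23·94/(10 + 0.13·94) → 2162 ÷ (1111/50) = 108100/1111 ≈ 97.300
S = 1000/(108100/1111) − 10 = 300/1081 in ≈ 0.278 in
Initial abstraction Ia = S/5 = (300/1081)/5 = 60/1081 ≈ 0.056 in
P − Ia = 4.130 − 0.056 = 440453/108100 ≈ 4.074 in (> 0, runoff occurs)
Q = (440453/108100)²/((440453/108100) + 300/1081) = (193998845209/11685610000)/(470453/108100) = 193998845209/50855969300 in ≈ 3.815 in

Q = 193998845209/50855969300 in ≈ 3.815 in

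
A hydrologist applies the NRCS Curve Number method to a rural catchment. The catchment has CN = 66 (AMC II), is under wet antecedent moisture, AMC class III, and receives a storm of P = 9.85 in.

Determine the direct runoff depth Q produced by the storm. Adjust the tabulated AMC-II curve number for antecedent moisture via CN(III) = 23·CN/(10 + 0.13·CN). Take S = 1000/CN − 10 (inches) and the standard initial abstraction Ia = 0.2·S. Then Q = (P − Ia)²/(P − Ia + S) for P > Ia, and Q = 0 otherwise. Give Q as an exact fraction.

Wet (AMC III): CN(III) = 23·66/(10 + 0.13·66) = 1518/(929/50) = 75900/929 ≈ 81.701
Max retention: S = 1000/(75900/929) − 10 = 1700/759 in (≈ 2.240 in)
Initial abstraction Ia = S/5 = (1700/759)/5 = 340/759 ≈ 0.448 in
P − Ia = 9.850 − 0.448 = 142723/15180 ≈ 9.402 in (> 0, runoff occurs)
Q = (142723/15180)²/((142723/15180) + 1700/759) = (20369854729/230432400)/(176723/15180) = 20369854729/2682655140 in ≈ 7.593 in

Q = 20369854729/2682655140 in ≈ 7.593 in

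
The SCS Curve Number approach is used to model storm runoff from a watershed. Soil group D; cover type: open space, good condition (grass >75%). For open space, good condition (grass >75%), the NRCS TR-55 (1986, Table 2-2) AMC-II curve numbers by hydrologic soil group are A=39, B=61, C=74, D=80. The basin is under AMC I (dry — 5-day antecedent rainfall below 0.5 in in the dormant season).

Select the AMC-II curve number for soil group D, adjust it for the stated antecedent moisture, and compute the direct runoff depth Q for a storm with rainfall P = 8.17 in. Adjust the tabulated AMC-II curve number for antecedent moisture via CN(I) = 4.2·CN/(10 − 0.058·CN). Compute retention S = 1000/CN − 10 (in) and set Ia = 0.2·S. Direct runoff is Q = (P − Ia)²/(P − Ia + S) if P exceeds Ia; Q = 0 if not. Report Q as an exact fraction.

NRCS table: open space, good condition (grass >75%), soil group D → CN(II) = 80
Adjust CN=80 to AMC I: 4.2·80/(10 − 0.058·80) → 336 ÷ (134/25) = 4200/67 ≈ 62.687
Max retention: S = 1000/(4200/67) − 10 = 125/21 in (≈ 5.952 in)
Ia = 0.2·(125/21) = 25/21 in ≈ 1.190 in
P − Ia = 8.170 − 1.190 = 14657/2100 ≈ 6.980 in (> 0, runoff occurs)
Q: (14657/2100)² ÷ (27157/2100) = 214827649/57029700 in (≈ 3.767 in)

Q = 214827649/57029700 in ≈ 3.767 in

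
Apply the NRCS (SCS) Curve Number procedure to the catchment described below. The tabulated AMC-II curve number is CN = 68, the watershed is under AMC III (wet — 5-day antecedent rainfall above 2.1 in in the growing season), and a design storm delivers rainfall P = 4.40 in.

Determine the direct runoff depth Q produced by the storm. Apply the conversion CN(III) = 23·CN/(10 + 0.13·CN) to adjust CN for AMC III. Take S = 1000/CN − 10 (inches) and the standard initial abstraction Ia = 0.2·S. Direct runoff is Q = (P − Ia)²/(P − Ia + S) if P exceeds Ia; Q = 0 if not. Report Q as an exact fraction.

Q = 30435602/11536455 in ≈ 2.638 in

Wet (AMC III): CN(III) = 23·68/(10 + 0.13·68) = 1564/(471/25) = 39100/471 ≈ 83.015
Max retention: S = 1000/(39100/471) − 10 = 800/391 in (≈ 2.046 in)
Initial abstraction Ia = S/5 = (800/391)/5 = 160/391 ≈ 0.409 in
Excess rainfall: 4.400 − 0.409 = 3.991 in; P > Ia so Q > 0
Q: (7802/1955)² ÷ (11802/1955) = 30435602/11536455 in (≈ 2.638 in)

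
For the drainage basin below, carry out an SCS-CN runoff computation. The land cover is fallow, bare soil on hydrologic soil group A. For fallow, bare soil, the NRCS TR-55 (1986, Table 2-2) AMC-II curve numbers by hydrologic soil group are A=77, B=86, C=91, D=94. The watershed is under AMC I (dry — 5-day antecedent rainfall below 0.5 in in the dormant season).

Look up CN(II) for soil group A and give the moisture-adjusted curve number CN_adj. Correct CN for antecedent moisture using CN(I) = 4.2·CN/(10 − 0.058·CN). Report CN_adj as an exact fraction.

CN_adj = 161700/2767 ≈ 58.439

NRCS table: fallow, bare soil, soil group A → CN(II) = 77
CN(I) from CN(II)=77: (4.2·77)/(10 − 0.058·77) = 161700/2767 ≈ 58.439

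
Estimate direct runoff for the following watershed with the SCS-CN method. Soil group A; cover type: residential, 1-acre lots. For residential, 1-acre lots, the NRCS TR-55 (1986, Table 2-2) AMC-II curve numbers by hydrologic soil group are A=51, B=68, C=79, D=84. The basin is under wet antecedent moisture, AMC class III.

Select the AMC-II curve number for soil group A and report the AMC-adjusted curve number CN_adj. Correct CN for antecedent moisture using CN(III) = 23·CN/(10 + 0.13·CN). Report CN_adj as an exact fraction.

NRCS table: residential, 1-acre lots, soil group A → CN(II) = 51
Adjust CN=51 to AMC III: 23·51/(10 + 0.13·51) → 1173 ÷ (1663/100) = 117300/1663 ≈ 70.535

CN_adj = 117300/1663 ≈ 70.535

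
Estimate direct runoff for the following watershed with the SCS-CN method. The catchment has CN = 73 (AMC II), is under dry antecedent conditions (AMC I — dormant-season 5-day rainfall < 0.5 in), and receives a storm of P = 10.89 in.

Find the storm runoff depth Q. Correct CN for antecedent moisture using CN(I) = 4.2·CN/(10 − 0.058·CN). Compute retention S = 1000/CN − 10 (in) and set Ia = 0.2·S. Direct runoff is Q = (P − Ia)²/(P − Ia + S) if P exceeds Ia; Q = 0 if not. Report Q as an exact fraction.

Q = 24178073049/5203564100 in ≈ 4.646 in

CN(I) from CN(II)=73: (4.2·73)/(10 − 0.058·73) = 51100/961 ≈ 53.174
S = 1000/(51100/961) − 10 = 4500/511 in ≈ 8.806 in
Initial abstraction Ia = S/5 = (4500/511)/5 = 900/511 ≈ 1.761 in
P − Ia = 10.890 − 1.761 = 466479/51100 ≈ 9.129 in (> 0, runoff occurs)
Runoff Q = (P−Ia)²/(P−Ia+S) = (9.129)²/(9.129+8.806) = 24178073049/5203564100 ≈ 4.646 in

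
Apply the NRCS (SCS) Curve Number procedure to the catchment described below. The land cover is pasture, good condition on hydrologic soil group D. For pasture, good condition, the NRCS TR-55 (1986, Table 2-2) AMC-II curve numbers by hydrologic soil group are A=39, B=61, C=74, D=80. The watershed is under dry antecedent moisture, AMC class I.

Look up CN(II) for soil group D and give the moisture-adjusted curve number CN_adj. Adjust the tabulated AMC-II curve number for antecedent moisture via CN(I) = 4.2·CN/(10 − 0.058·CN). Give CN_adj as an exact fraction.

NRCS table: pasture, good condition, soil group D → CN(II) = 80
Dry (AMC I): CN(I) = 4.2·80/(10 − 0.058·80) = 336/(134/25) = 4200/67 ≈ 62.687

CN_adj = 4200/67 ≈ 62.687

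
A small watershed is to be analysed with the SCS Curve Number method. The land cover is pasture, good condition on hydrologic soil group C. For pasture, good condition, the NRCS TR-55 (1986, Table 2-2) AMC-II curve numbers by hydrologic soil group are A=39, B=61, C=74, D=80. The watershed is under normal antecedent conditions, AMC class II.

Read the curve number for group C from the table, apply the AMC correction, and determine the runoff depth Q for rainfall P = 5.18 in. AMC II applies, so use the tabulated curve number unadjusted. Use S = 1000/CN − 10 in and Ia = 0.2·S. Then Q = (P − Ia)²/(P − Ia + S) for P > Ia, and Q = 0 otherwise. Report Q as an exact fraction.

NRCS table: pasture, good condition, soil group C → CN(II) = 74
CN(II) = 74; AMC II needs no correction.
S = 1000/74 − 10 = 130/37 in ≈ 3.514 in
Ia = 0.2·(130/37) = 26/37 in ≈ 0.703 in
Excess rainfall: 5.180 − 0.703 = 4.477 in; P > Ia so Q > 0
Runoff Q = (P−Ia)²/(P−Ia+S) = (4.477)²/(4.477+3.514) = 68608089/27348550 ≈ 2.509 in

Q = 68608089/27348550 in ≈ 2.509 in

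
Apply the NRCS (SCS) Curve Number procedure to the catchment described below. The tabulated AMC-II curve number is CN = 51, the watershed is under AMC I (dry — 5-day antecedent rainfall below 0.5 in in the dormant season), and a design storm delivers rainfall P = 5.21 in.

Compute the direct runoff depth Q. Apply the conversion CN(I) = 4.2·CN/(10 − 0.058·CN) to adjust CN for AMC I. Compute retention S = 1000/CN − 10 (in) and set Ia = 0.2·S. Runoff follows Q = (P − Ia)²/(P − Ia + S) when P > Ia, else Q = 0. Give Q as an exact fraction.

Adjust CN=51 to AMC I: 4.2·51/(10 − 0.058·51) → (1071/5) ÷ (3521/500) = 15300/503 ≈ 30.417
S = 1000/(15300/503) − 10 = 3500/153 in ≈ 22.876 in
Ia = 0.2·(3500/153) = 700/153 in ≈ 4.575 in
Since P=5.210 > Ia=4.575: effective rainfall P−Ia = 9713/15300 in
Q: (9713/15300)² ÷ (359713/15300) = 94342369/5503608900 in (≈ 0.017 in)

Q = 94342369/5503608900 in ≈ 0.017 in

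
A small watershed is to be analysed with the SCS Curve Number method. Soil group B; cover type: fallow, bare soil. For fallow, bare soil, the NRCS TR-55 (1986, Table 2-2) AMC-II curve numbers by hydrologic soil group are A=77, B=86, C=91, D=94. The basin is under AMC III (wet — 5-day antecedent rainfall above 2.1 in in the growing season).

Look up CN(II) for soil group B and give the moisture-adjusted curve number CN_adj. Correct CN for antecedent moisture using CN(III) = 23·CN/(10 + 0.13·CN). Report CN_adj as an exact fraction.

NRCS table: fallow, bare soil, soil group B → CN(II) = 86
CN(III) from CN(II)=86: (23·86)/(10 + 0.13·86) = 98900/1059 ≈ 93.390

CN_adj = 98900/1059 ≈ 93.390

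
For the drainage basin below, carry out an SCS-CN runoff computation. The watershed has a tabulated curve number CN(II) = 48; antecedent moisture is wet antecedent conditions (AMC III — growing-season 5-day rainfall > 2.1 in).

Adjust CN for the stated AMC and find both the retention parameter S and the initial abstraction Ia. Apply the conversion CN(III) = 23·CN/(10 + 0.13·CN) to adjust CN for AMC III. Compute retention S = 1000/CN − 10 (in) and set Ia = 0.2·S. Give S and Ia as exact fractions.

S = 325/69 in ≈ 4.710 in; Ia = 65/69 in ≈ 0.942 in

Wet (AMC III): CN(III) = 23·48/(10 + 0.13·48) = 1104/(406/25) = 13800/203 ≈ 67.980
S = 1000/(13800/203) − 10 = 325/69 in ≈ 4.710 in
Ia = 0.2S: 0.2·4.710 = 0.942 in (exactly 65/69)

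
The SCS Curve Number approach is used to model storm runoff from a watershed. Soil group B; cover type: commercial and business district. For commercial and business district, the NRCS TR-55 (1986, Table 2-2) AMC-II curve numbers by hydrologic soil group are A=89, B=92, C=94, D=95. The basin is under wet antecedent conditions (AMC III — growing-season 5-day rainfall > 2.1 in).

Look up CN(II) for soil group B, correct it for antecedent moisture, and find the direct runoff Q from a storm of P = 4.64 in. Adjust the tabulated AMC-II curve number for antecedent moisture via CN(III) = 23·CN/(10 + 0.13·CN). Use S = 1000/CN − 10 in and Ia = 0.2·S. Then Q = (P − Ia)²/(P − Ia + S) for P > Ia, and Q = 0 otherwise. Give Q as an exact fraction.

NRCS table: commercial and business district, soil group B → CN(II) = 92
Wet (AMC III): CN(III) = 23·92/(10 + 0.13·92) = 2116/(549/25) = 52900/549 ≈ 96.357
Max retention: S = 1000/(52900/549) − 10 = 200/529 in (≈ 0.378 in)
Ia = 0.2S: 0.2·0.378 = 0.076 in (exactly 40/529)
Since P=4.640 > Ia=0.076: effective rainfall P−Ia = 60364/13225 in
Runoff Q = (P−Ia)²/(P−Ia+S) = (4.564)²/(4.564+0.378) = 910953124/216109725 ≈ 4.215 in

Q = 910953124/216109725 in ≈ 4.215 in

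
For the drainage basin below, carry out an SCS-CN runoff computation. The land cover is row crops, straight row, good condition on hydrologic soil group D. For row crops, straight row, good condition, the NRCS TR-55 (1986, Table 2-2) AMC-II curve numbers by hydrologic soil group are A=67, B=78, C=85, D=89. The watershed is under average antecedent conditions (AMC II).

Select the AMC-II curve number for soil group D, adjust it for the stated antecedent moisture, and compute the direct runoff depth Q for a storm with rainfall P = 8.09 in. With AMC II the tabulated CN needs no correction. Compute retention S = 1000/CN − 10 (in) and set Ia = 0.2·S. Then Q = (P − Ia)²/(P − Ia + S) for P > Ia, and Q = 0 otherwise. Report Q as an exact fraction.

Q = 4872179601/719128900 in ≈ 6.775 in

NRCS table: row crops, straight row, good condition, soil group D → CN(II) = 89
CN(II) = 89; AMC II needs no correction.
Max retention: S = 1000/89 − 10 = 110/89 in (≈ 1.236 in)
Initial abstraction Ia = S/5 = (110/89)/5 = 22/89 ≈ 0.247 in
Excess rainfall: 8.090 − 0.247 = 7.843 in; P > Ia so Q > 0
Q = (69801/8900)²/((69801/8900) + 110/89) = (4872179601/79210000)/(80801/8900) = 4872179601/719128900 in ≈ 6.775 in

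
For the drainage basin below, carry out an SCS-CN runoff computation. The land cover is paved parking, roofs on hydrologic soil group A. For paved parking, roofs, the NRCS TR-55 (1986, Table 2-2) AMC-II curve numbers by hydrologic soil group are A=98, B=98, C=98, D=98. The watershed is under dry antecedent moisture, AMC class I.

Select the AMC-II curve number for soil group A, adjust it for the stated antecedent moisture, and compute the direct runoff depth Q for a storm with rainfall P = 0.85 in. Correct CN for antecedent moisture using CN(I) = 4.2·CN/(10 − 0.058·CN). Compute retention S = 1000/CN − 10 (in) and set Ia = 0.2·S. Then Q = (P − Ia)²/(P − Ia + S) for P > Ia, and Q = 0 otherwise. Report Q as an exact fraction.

NRCS table: paved parking, roofs, soil group A → CN(II) = 98
CN(I) from CN(II)=98: (4.2·98)/(10 − 0.058·98) = 102900/1079 ≈ 95.366
Max retention: S = 1000/(102900/1079) − 10 = 500/1029 in (≈ 0.486 in)
Ia = 0.2·(500/1029) = 100/1029 in ≈ 0.097 in
Since P=0.850 > Ia=0.097: effective rainfall P−Ia = 15493/20580 in
Runoff Q = (P−Ia)²/(P−Ia+S) = (0.753)²/(0.753+0.486) = 240033049/524645940 ≈ 0.458 in

Q = 240033049/524645940 in ≈ 0.458 in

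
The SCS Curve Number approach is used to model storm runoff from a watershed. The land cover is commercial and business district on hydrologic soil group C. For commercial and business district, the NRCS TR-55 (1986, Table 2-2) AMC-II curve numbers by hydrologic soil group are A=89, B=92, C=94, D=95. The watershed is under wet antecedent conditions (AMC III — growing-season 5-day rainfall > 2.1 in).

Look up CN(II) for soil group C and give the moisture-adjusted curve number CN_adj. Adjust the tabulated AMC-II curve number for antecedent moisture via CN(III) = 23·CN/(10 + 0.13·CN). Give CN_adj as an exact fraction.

NRCS table: commercial and business district, soil group C → CN(II) = 94
Wet (AMC III): CN(III) = 23·94/(10 + 0.13·94) = 2162/(1111/50) = 108100/1111 ≈ 97.300

CN_adj = 108100/1111 ≈ 97.300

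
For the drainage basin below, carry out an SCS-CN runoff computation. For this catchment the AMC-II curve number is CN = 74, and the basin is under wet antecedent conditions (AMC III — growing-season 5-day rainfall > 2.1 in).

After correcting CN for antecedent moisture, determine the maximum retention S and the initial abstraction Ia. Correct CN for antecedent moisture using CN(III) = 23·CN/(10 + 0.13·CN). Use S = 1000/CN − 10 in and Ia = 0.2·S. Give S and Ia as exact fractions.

S = 1300/851 in ≈ 1.528 in; Ia = 260/851 in ≈ 0.306 in

CN(III) from CN(II)=74: (23·74)/(10 + 0.13·74) = 85100/981 ≈ 86.748
Retention S: 1000/CN − 10 with CN=86.748 → S = 1300/851 ≈ 1.528 in
Initial abstraction Ia = S/5 = (1300/851)/5 = 260/851 ≈ 0.306 in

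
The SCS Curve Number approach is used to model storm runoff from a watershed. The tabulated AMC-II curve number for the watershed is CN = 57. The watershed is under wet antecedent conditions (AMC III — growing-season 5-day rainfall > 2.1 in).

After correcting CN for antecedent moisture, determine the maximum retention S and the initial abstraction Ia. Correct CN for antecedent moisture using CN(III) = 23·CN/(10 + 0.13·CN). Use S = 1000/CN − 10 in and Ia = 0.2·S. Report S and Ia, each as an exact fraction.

Wet (AMC III): CN(III) = 23·57/(10 + 0.13·57) = 1311/(1741/100) = 131100/1741 ≈ 75.302
Max retention: S = 1000/(131100/1741) − 10 = 4300/1311 in (≈ 3.280 in)
Ia = 0.2S: 0.2·3.280 = 0.656 in (exactly 860/1311)

S = 4300/1311 in ≈ 3.280 in; Ia = 860/1311 in ≈ 0.656 in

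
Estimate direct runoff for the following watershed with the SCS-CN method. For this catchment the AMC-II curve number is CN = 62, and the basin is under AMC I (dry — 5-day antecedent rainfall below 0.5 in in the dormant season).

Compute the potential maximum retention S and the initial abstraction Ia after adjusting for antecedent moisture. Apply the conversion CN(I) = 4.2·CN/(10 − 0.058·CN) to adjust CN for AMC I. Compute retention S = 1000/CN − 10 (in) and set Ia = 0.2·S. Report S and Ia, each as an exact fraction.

S = 9500/651 in ≈ 14.593 in; Ia = 1900/651 in ≈ 2.919 in

Adjust CN=62 to AMC I: 4.2·62/(10 − 0.058·62) → (1302/5) ÷ (1601/250) = 65100/1601 ≈ 40.662
S = 1000/(65100/1601) − 10 = 9500/651 in ≈ 14.593 in
Ia = 0.2·(9500/651) = 1900/651 in ≈ 2.919 in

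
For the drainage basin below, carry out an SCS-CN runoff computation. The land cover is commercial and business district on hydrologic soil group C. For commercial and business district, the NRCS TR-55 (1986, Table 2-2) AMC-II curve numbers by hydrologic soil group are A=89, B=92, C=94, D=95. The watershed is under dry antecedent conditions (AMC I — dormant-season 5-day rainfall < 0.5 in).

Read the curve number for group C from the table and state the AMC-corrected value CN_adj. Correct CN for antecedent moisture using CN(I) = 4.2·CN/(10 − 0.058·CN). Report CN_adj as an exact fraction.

NRCS table: commercial and business district, soil group C → CN(II) = 94
CN(I) from CN(II)=94: (4.2·94)/(10 − 0.058·94) = 32900/379 ≈ 86.807

CN_adj = 32900/379 ≈ 86.807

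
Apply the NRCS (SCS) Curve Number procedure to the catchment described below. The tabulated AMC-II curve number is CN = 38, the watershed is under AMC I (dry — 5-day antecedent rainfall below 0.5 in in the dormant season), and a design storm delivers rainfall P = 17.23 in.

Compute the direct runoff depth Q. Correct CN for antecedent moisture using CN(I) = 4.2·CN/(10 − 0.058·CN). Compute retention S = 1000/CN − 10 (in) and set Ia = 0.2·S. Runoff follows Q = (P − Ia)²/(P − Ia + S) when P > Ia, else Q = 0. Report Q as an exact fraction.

Q = 142488885529/76906332300 in ≈ 1.853 in

Adjust CN=38 to AMC I: 4.2·38/(10 − 0.058·38) → (798/5) ÷ (1949/250) = 39900/1949 ≈ 20.472
S = 1000/(39900/1949) − 10 = 15500/399 in ≈ 38.847 in
Initial abstraction Ia = S/5 = (15500/399)/5 = 3100/399 ≈ 7.769 in
Excess rainfall: 17.230 − 7.769 = 9.461 in; P > Ia so Q > 0
Q: (377477/39900)² ÷ (1927477/39900) = 142488885529/76906332300 in (≈ 1.853 in)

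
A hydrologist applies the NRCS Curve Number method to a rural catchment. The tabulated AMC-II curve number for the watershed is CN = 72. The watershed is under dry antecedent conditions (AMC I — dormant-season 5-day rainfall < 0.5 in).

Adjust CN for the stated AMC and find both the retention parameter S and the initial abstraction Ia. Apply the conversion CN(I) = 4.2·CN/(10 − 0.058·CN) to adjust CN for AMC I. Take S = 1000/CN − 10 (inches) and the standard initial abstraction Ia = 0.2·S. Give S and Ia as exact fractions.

S = 250/27 in ≈ 9.259 in; Ia = 50/27 in ≈ 1.852 in

Adjust CN=72 to AMC I: 4.2·72/(10 − 0.058·72) → (1512/5) ÷ (728/125) = 675/13 ≈ 51.923
S = 1000/(675/13) − 10 = 250/27 in ≈ 9.259 in
Initial abstraction Ia = S/5 = (250/27)/5 = 50/27 ≈ 1.852 in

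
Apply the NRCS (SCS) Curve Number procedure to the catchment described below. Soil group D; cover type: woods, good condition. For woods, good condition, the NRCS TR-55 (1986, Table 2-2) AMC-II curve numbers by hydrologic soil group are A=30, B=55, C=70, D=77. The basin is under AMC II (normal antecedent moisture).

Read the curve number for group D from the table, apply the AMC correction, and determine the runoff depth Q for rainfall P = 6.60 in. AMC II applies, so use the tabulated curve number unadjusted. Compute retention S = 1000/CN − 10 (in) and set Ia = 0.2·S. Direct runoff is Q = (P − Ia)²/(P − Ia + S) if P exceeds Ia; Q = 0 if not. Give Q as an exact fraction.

Q = 5340721/1332485 in ≈ 4.008 in

NRCS table: woods, good condition, soil group D → CN(II) = 77
Average conditions: CN = 77 (no AMC adjustment).
Max retention: S = 1000/77 − 10 = 230/77 in (≈ 2.987 in)
Ia = 0.2·(230/77) = 46/77 in ≈ 0.597 in
Excess rainfall: 6.600 − 0.597 = 6.003 in; P > Ia so Q > 0
Q = (2311/385)²/((2311/385) + 230/77) = (5340721/148225)/(3461/385) = 5340721/1332485 in ≈ 4.008 in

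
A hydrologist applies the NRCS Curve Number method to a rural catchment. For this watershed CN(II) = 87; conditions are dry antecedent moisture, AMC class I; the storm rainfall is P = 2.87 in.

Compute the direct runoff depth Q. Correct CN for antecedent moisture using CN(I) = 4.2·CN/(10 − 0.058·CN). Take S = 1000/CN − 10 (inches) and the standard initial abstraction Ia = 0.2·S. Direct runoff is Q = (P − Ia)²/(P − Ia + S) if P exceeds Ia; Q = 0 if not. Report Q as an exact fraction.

Q = 155511133801/190802562300 in ≈ 0.815 in

Dry (AMC I): CN(I) = 4.2·87/(10 − 0.058·87) = (1827/5)/(2477/500) = 182700/2477 ≈ 73.759
Max retention: S = 1000/(182700/2477) − 10 = 6500/1827 in (≈ 3.558 in)
Initial abstraction Ia = S/5 = (6500/1827)/5 = 1300/1827 ≈ 0.712 in
Since P=2.870 > Ia=0.712: effective rainfall P−Ia = 394349/182700 in
Q = (394349/182700)²/((394349/182700) + 6500/1827) = (155511133801/33379290000)/(1044349/182700) = 155511133801/190802562300 in ≈ 0.815 in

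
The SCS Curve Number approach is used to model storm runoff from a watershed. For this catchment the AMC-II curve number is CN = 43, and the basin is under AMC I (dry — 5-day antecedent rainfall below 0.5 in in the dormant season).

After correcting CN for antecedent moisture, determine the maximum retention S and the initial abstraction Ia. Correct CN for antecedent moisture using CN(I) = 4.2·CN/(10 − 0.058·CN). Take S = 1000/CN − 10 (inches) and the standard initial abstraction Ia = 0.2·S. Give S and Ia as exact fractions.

CN(I) from CN(II)=43: (4.2·43)/(10 − 0.058·43) = 30100/1251 ≈ 24.061
S = 1000/(30100/1251) − 10 = 9500/301 in ≈ 31.561 in
Ia = 0.2·(9500/301) = 1900/301 in ≈ 6.312 in

S = 9500/301 in ≈ 31.561 in; Ia = 1900/301 in ≈ 6.312 in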